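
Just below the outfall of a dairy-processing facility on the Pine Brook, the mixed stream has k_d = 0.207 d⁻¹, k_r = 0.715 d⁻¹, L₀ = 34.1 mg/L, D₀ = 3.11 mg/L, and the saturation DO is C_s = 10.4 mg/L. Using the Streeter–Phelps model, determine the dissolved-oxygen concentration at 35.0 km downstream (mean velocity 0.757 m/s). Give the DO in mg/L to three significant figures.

DO ≈ 5.32 mg/L

Travel time t = x/v = 35.0 km / (0.757 m/s) = 35000 m / 0.757 m/s = 46240 s = 0.5351 d.
k_d L₀/(k_r−k_d) = 0.207×34.1/(0.715−0.207) = 7.059/0.5080 = 13.90 mg/L.
e^(−k_d t) = e^(−0.207×0.5351) = 0.8951; e^(−k_r t) = e^(−0.715×0.5351) = 0.6821.
D = 13.90 × (0.8951 − 0.6821) + 3.11 × 0.6821 = 2.961 + 2.121 = 5.082 mg/L.
DO = C_s − D = 10.4 − 5.082 = 5.318 mg/L.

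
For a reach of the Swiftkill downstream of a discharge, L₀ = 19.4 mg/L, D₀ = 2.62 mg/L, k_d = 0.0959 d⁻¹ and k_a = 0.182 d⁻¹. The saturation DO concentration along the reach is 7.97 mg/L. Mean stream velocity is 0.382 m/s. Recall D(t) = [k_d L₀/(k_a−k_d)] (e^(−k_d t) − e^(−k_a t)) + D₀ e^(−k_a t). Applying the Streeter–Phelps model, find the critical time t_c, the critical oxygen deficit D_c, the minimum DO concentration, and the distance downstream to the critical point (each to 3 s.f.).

t_c ≈ 5.94 d; D_c ≈ 5.78 mg/L; min DO ≈ 2.19 mg/L; x_c ≈ 196 km

t_c = [1/(k_a−k_d)] ln[(k_a/k_d)(1 − D₀(k_a−k_d)/(k_d L₀))]
= [1/(0.182−0.0959)] ln[(0.182/0.0959)(1 − 2.62×0.08610/(0.0959×19.4))]
= (1/0.08610) ln[1.898 × 0.8787] = 11.61 × ln(1.668) = 11.61 × 0.5114 = 5.940 d.
D_c = (k_d/k_a) L₀ e^(−k_d t_c) = (0.0959/0.182) × 19.4 × e^(−0.0959×5.940) = 0.5269 × 19.4 × 0.5657 = 5.783 mg/L.
Minimum DO = C_s − D_c = 7.97 − 5.783 = 2.187 mg/L.
x_c = v t_c = 0.382 m/s × 5.940 d × 86400 s/d = 196100 m ≈ 196 km.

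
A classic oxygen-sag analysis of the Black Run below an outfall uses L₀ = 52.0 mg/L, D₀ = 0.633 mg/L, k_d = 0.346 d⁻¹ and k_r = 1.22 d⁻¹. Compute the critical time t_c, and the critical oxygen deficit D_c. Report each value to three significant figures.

t_c ≈ 1.41 d; D_c ≈ 9.07 mg/L

At the critical point dD/dt = 0, so k_d L₀ e^(−k_d t) = k_r D. Substituting D(t) from the Streeter–Phelps equation and solving for t gives
t_c = ln[(k_r/k_d)(1 − D₀(k_r−k_d)/(k_d L₀))] / (k_r−k_d).
Here k_r−k_d = 0.8740 d⁻¹ and 1 − D₀(k_r−k_d)/(k_d L₀) = 1 − 0.633×0.8740/(0.346×52.0) = 0.9693, so
t_c = ln(3.526 × 0.9693) / 0.8740 = 1.229 / 0.8740 = 1.406 d.
L(t_c) = L₀ e^(−k_d t_c) = 52.0 × 0.6148 = 31.97 mg/L, and at the critical point k_r D_c = k_d L, so D_c = (0.346/1.22) × 31.97 = 9.066 mg/L.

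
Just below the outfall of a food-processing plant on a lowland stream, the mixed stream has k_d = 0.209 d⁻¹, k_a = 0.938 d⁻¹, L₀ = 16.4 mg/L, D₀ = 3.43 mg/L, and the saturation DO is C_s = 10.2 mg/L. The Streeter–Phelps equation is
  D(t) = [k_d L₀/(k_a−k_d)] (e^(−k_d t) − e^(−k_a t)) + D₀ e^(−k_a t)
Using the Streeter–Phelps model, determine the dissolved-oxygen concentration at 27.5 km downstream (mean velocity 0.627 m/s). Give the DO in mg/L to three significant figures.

Travel time t = x/v = 27.5 km / (0.627 m/s) = 27500 m / 0.627 m/s = 43860 s = 0.5076 d.
k_d L₀/(k_a−k_d) = 0.209×16.4/(0.938−0.209) = 3.428/0.7290 = 4.702 mg/L.
e^(−k_d t) = e^(−0.209×0.5076) = 0.8993; e^(−k_a t) = e^(−0.938×0.5076) = 0.6212.
D = 4.702 × (0.8993 − 0.6212) + 3.43 × 0.6212 = 1.308 + 2.131 = 3.439 mg/L.
DO = C_s − D = 10.2 − 3.439 = 6.761 mg/L.

DO ≈ 6.76 mg/L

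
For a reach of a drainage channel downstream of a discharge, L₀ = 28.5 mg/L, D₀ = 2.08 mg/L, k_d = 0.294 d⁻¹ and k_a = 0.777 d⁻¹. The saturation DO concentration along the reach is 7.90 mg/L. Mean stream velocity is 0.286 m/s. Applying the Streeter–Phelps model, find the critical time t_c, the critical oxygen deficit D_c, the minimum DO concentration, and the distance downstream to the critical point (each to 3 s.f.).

t_c ≈ 1.75 d; D_c ≈ 6.45 mg/L; min DO ≈ 1.45 mg/L; x_c ≈ 43.2 km

t_c = [1/(k_a−k_d)] ln[(k_a/k_d)(1 − D₀(k_a−k_d)/(k_d L₀))]
= [1/(0.777−0.294)] ln[(0.777/0.294)(1 − 2.08×0.4830/(0.294×28.5))]
= (1/0.4830) ln[2.643 × 0.8801] = 2.070 × ln(2.326) = 2.070 × 0.8441 = 1.748 d.
D_c = (k_d/k_a) L₀ e^(−k_d t_c) = (0.294/0.777) × 28.5 × e^(−0.294×1.748) = 0.3784 × 28.5 × 0.5982 = 6.451 mg/L.
Minimum DO = C_s − D_c = 7.90 − 6.451 = 1.449 mg/L.
x_c = v t_c = 0.286 m/s × 1.748 d × 86400 s/d = 43190 m ≈ 43.2 km.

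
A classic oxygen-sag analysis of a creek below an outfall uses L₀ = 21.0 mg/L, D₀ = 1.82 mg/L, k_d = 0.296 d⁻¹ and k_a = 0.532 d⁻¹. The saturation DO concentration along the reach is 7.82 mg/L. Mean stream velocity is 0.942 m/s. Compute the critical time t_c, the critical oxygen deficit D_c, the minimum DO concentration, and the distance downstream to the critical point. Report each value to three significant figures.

t_c = [1/(k_a−k_d)] ln[(k_a/k_d)(1 − D₀(k_a−k_d)/(k_d L₀))]
= [1/(0.532−0.296)] ln[(0.532/0.296)(1 − 1.82×0.2360/(0.296×21.0))]
= (1/0.2360) ln[1.797 × 0.9309] = 4.237 × ln(1.673) = 4.237 × 0.5147 = 2.181 d.
L(t_c) = L₀ e^(−k_d t_c) = 21.0 × 0.5244 = 11.01 mg/L, and at the critical point k_a D_c = k_d L, so D_c = (0.296/0.532) × 11.01 = 6.127 mg/L.
Minimum DO = C_s − D_c = 7.82 − 6.127 = 1.693 mg/L.
x_c = v t_c = 0.942 m/s × 2.181 d × 86400 s/d = 177500 m ≈ 177 km.

t_c ≈ 2.18 d; D_c ≈ 6.13 mg/L; min DO ≈ 1.69 mg/L; x_c ≈ 177 km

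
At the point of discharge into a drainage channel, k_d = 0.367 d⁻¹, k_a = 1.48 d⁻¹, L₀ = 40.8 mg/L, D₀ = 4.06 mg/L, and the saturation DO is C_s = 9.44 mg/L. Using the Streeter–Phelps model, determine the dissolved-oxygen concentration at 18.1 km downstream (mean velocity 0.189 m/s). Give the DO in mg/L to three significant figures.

DO ≈ 2.30 mg/L

Travel time t = x/v = 18.1 km / (0.189 m/s) = 18100 m / 0.189 m/s = 95770 s = 1.108 d.
k_d L₀/(k_a−k_d) = 0.367×40.8/(1.48−0.367) = 14.97/1.113 = 13.45 mg/L.
e^(−k_d t) = e^(−0.367×1.108) = 0.6658; e^(−k_a t) = e^(−1.48×1.108) = 0.1939.
D = 13.45 × (0.6658 − 0.1939) + 4.06 × 0.1939 = 6.349 + 0.7872 = 7.136 mg/L.
DO = C_s − D = 9.44 − 7.136 = 2.304 mg/L.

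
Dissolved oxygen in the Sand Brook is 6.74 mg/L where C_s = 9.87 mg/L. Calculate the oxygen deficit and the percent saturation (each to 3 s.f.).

D = C_s − C = 9.87 − 6.74 = 3.13 mg/L.
% saturation = 6.74/9.87 × 100 = 68.3 %.

D ≈ 3.13 mg/L; 68.3 % saturation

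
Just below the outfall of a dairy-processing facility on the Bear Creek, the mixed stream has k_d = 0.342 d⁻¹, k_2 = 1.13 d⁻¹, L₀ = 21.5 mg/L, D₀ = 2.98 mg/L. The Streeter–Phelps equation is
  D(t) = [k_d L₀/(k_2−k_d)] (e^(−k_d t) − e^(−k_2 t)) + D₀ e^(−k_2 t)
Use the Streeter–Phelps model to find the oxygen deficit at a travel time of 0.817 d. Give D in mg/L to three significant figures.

k_d L₀/(k_2−k_d) = 0.342×21.5/(1.13−0.342) = 7.353/0.7880 = 9.331 mg/L.
e^(−k_d t) = e^(−0.342×0.8170) = 0.7562; e^(−k_2 t) = e^(−1.13×0.8170) = 0.3972.
D = 9.331 × (0.7562 − 0.3972) + 2.98 × 0.3972 = 3.350 + 1.184 = 4.534 mg/L.

D ≈ 4.53 mg/L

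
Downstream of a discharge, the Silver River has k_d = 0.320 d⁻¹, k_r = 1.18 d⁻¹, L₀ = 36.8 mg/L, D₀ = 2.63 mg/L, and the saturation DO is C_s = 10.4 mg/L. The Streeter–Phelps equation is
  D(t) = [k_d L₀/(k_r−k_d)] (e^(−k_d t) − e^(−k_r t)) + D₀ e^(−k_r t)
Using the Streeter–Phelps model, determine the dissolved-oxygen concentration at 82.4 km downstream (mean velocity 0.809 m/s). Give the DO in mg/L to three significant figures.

Travel time t = x/v = 82.4 km / (0.809 m/s) = 82400 m / 0.809 m/s = 101900 s = 1.179 d.
k_d L₀/(k_r−k_d) = 0.320×36.8/(1.18−0.320) = 11.78/0.8600 = 13.69 mg/L.
e^(−k_d t) = e^(−0.320×1.179) = 0.6858; e^(−k_r t) = e^(−1.18×1.179) = 0.2488.
D = 13.69 × (0.6858 − 0.2488) + 2.63 × 0.2488 = 5.983 + 0.6544 = 6.637 mg/L.
DO = C_s − D = 10.4 − 6.637 = 3.763 mg/L.

DO ≈ 3.76 mg/L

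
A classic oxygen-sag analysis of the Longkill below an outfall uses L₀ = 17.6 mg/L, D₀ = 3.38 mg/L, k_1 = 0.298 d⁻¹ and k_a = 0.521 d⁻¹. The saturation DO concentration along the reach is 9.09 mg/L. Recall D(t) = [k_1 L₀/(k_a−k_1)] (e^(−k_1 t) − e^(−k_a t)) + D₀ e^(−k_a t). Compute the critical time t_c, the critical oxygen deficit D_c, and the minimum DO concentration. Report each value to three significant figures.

t_c ≈ 1.81 d; D_c ≈ 5.87 mg/L; min DO ≈ 3.22 mg/L

t_c = [1/(k_a−k_1)] ln[(k_a/k_1)(1 − D₀(k_a−k_1)/(k_1 L₀))]
= [1/(0.521−0.298)] ln[(0.521/0.298)(1 − 3.38×0.2230/(0.298×17.6))]
= (1/0.2230) ln[1.748 × 0.8563] = 4.484 × ln(1.497) = 4.484 × 0.4035 = 1.809 d.
D_c = (k_1/k_a) L₀ e^(−k_1 t_c) = (0.298/0.521) × 17.6 × e^(−0.298×1.809) = 0.5720 × 17.6 × 0.5832 = 5.871 mg/L.
Minimum DO = C_s − D_c = 9.09 − 5.871 = 3.219 mg/L.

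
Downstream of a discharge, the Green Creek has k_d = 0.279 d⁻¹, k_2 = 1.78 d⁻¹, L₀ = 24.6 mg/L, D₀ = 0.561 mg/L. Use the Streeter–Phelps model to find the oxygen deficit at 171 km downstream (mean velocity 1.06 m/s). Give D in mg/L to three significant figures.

Travel time t = x/v = 171 km / (1.06 m/s) = 171000 m / 1.06 m/s = 161300 s = 1.867 d.
k_d L₀/(k_2−k_d) = 0.279×24.6/(1.78−0.279) = 6.863/1.501 = 4.573 mg/L.
e^(−k_d t) = e^(−0.279×1.867) = 0.5940; e^(−k_2 t) = e^(−1.78×1.867) = 0.03603.
D = 4.573 × (0.5940 − 0.03603) + 0.561 × 0.03603 = 2.551 + 0.02021 = 2.571 mg/L.

D ≈ 2.57 mg/L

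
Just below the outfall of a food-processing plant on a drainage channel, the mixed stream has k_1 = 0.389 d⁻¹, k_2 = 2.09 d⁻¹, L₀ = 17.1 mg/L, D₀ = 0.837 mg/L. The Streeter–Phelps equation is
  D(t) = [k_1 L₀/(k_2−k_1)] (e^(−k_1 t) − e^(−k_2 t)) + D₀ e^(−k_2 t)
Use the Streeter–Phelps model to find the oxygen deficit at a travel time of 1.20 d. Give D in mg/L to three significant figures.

k_1 L₀/(k_2−k_1) = 0.389×17.1/(2.09−0.389) = 6.652/1.701 = 3.911 mg/L.
e^(−k_1 t) = e^(−0.389×1.200) = 0.6270; e^(−k_2 t) = e^(−2.09×1.200) = 0.08143.
D = 3.911 × (0.6270 − 0.08143) + 0.837 × 0.08143 = 2.134 + 0.06816 = 2.202 mg/L.

D ≈ 2.20 mg/L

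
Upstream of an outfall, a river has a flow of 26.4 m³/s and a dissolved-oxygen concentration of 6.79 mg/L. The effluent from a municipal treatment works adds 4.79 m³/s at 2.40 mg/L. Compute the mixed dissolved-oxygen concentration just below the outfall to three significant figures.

6.12 mg/L

Flow-weighted mixing: C = (Q_r C_r + Q_w C_w)/(Q_r + Q_w)
= (26.4×6.79 + 4.79×2.40)/(26.4 + 4.79) = 190.8/31.19 = 6.116 mg/L.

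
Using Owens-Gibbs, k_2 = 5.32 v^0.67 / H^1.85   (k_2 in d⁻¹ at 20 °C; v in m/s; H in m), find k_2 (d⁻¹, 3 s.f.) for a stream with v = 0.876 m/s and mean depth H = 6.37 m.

k_2 ≈ 0.158 d⁻¹

k_2 = 5.32 × 0.876^0.67 / 6.37^1.85 = 5.32 × 0.9151 / 30.74 = 0.1584 d⁻¹.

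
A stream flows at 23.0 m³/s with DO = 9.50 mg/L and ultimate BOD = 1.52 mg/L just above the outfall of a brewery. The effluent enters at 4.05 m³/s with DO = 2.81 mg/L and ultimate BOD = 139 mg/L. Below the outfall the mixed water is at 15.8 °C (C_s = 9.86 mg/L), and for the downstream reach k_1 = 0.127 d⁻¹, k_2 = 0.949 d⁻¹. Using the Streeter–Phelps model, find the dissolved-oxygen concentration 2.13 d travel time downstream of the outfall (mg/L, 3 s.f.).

DO ≈ 7.53 mg/L

Mixed DO = (23.0×9.50 + 4.05×2.81)/(23.0+4.05) = 229.9/27.05 = 8.498 mg/L.
Mixed L₀ = (23.0×1.52 + 4.05×139)/(27.05) = 597.9/27.05 = 22.10 mg/L.
Initial deficit D₀ = C_s − DO₀ = 9.86 − 8.498 = 1.362 mg/L.
D(2.13) = [0.127×22.10/(0.949−0.127)](e^(−0.127×2.13) − e^(−0.949×2.13)) + 1.362 e^(−0.949×2.13)
= 3.415 × (0.7630 − 0.1325) + 1.362 × 0.1325 = 2.334 mg/L.
DO = 9.86 − 2.334 = 7.526 mg/L.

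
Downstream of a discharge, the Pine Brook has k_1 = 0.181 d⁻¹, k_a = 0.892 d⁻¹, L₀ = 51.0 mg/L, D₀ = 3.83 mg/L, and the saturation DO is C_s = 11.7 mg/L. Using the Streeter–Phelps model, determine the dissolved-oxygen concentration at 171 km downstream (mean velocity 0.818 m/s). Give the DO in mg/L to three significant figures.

Travel time t = x/v = 171 km / (0.818 m/s) = 171000 m / 0.818 m/s = 209000 s = 2.420 d.
k_1 L₀/(k_a−k_1) = 0.181×51.0/(0.892−0.181) = 9.231/0.7110 = 12.98 mg/L.
e^(−k_1 t) = e^(−0.181×2.420) = 0.6454; e^(−k_a t) = e^(−0.892×2.420) = 0.1155.
D = 12.98 × (0.6454 − 0.1155) + 3.83 × 0.1155 = 6.879 + 0.4425 = 7.321 mg/L.
DO = C_s − D = 11.7 − 7.321 = 4.379 mg/L.

DO ≈ 4.38 mg/L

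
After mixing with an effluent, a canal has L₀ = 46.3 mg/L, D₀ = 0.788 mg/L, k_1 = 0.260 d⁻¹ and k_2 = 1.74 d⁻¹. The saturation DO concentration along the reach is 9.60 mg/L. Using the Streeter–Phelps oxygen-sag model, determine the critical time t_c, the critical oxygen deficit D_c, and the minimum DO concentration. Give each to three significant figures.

t_c ≈ 1.22 d; D_c ≈ 5.04 mg/L; min DO ≈ 4.56 mg/L

At the critical point dD/dt = 0, so k_1 L₀ e^(−k_1 t) = k_2 D. Substituting D(t) from the Streeter–Phelps equation and solving for t gives
t_c = ln[(k_2/k_1)(1 − D₀(k_2−k_1)/(k_1 L₀))] / (k_2−k_1).
Here k_2−k_1 = 1.480 d⁻¹ and 1 − D₀(k_2−k_1)/(k_1 L₀) = 1 − 0.788×1.480/(0.260×46.3) = 0.9031, so
t_c = ln(6.692 × 0.9031) / 1.480 = 1.799 / 1.480 = 1.216 d.
D_c = (k_1/k_2) L₀ e^(−k_1 t_c) = (0.260/1.74) × 46.3 × e^(−0.260×1.216) = 0.1494 × 46.3 × 0.7290 = 5.044 mg/L.
Minimum DO = C_s − D_c = 9.60 − 5.044 = 4.556 mg/L.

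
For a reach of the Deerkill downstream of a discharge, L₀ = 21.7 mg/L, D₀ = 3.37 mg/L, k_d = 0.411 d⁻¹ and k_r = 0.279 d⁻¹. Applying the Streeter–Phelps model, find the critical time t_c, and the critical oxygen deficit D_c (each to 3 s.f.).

t_c ≈ 2.57 d; D_c ≈ 11.1 mg/L

With k_r/k_d = 0.6788 and 1 − D₀(k_r−k_d)/(k_d L₀) = 1.050,
t_c = ln(0.6788 × 1.050) / (0.279 − 0.411) = ln(0.7127) / -0.1320 = -0.3387/-0.1320 = 2.566 d.
L(t_c) = L₀ e^(−k_d t_c) = 21.7 × 0.3483 = 7.559 mg/L, and at the critical point k_r D_c = k_d L, so D_c = (0.411/0.279) × 7.559 = 11.13 mg/L.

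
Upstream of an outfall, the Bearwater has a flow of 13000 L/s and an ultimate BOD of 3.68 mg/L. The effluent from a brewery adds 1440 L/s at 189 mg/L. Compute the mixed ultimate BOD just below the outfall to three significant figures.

Flow-weighted mixing: C = (Q_r C_r + Q_w C_w)/(Q_r + Q_w)
= (13000×3.68 + 1440×189)/(13000 + 1440) = 320000/14440 = 22.16 mg/L.

22.2 mg/L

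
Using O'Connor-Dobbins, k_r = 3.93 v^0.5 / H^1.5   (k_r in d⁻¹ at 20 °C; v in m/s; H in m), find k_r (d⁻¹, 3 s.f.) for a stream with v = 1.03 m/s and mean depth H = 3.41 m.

k_r ≈ 0.633 d⁻¹

k_r = 3.93 × 1.03^0.5 / 3.41^1.5 = 3.93 × 1.015 / 6.297 = 0.6334 d⁻¹.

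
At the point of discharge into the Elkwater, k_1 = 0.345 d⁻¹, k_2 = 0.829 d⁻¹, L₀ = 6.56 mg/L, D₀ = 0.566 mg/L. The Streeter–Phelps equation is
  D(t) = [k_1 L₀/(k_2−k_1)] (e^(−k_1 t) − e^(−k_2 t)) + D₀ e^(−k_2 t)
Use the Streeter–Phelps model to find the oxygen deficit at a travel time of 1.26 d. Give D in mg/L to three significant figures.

D ≈ 1.58 mg/L

k_1 L₀/(k_2−k_1) = 0.345×6.56/(0.829−0.345) = 2.263/0.4840 = 4.676 mg/L.
e^(−k_1 t) = e^(−0.345×1.260) = 0.6475; e^(−k_2 t) = e^(−0.829×1.260) = 0.3519.
D = 4.676 × (0.6475 − 0.3519) + 0.566 × 0.3519 = 1.382 + 0.1991 = 1.581 mg/L.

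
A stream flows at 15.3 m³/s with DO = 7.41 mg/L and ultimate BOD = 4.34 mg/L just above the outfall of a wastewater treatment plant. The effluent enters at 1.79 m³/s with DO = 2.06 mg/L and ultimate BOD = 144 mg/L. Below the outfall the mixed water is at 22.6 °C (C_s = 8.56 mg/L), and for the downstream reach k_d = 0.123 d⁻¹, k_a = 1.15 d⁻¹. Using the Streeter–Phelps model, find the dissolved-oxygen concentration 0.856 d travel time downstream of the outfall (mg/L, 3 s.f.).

DO ≈ 6.73 mg/L

Mixed DO = (15.3×7.41 + 1.79×2.06)/(15.3+1.79) = 117.1/17.09 = 6.850 mg/L.
Mixed L₀ = (15.3×4.34 + 1.79×144)/(17.09) = 324.2/17.09 = 18.97 mg/L.
Initial deficit D₀ = C_s − DO₀ = 8.56 − 6.850 = 1.710 mg/L.
D(0.856) = [0.123×18.97/(1.15−0.123)](e^(−0.123×0.856) − e^(−1.15×0.856)) + 1.710 e^(−1.15×0.856)
= 2.272 × (0.9001 − 0.3737) + 1.710 × 0.3737 = 1.835 mg/L.
DO = 8.56 − 1.835 = 6.725 mg/L.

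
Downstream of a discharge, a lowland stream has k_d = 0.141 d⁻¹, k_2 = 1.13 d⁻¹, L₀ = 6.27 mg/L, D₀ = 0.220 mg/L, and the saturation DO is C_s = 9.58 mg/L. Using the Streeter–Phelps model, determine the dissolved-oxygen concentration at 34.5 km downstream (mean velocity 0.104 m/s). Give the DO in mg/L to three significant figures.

Travel time t = x/v = 34.5 km / (0.104 m/s) = 34500 m / 0.104 m/s = 331700 s = 3.839 d.
k_d L₀/(k_2−k_d) = 0.141×6.27/(1.13−0.141) = 0.8841/0.9890 = 0.8939 mg/L.
e^(−k_d t) = e^(−0.141×3.839) = 0.5820; e^(−k_2 t) = e^(−1.13×3.839) = 0.01305.
D = 0.8939 × (0.5820 − 0.01305) + 0.220 × 0.01305 = 0.5085 + 0.002872 = 0.5114 mg/L.
DO = C_s − D = 9.58 − 0.5114 = 9.069 mg/L.

DO ≈ 9.07 mg/L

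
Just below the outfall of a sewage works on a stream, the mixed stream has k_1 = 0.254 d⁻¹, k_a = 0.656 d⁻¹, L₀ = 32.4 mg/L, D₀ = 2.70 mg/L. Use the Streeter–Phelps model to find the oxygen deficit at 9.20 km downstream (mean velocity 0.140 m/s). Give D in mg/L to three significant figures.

D ≈ 6.08 mg/L

Travel time t = x/v = 9.20 km / (0.140 m/s) = 9200 m / 0.140 m/s = 65710 s = 0.7606 d.
k_1 L₀/(k_a−k_1) = 0.254×32.4/(0.656−0.254) = 8.230/0.4020 = 20.47 mg/L.
e^(−k_1 t) = e^(−0.254×0.7606) = 0.8243; e^(−k_a t) = e^(−0.656×0.7606) = 0.6072.
D = 20.47 × (0.8243 − 0.6072) + 2.70 × 0.6072 = 4.446 + 1.639 = 6.085 mg/L.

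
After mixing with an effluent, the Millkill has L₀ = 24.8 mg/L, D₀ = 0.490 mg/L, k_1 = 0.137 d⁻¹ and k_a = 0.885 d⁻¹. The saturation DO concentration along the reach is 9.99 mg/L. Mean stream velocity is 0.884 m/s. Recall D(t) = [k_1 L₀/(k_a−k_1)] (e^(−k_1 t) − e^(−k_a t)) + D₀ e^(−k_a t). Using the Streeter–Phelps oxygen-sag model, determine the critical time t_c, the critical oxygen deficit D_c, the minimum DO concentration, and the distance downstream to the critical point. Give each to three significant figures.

At the critical point dD/dt = 0, so k_1 L₀ e^(−k_1 t) = k_a D. Substituting D(t) from the Streeter–Phelps equation and solving for t gives
t_c = ln[(k_a/k_1)(1 − D₀(k_a−k_1)/(k_1 L₀))] / (k_a−k_1).
Here k_a−k_1 = 0.7480 d⁻¹ and 1 − D₀(k_a−k_1)/(k_1 L₀) = 1 − 0.490×0.7480/(0.137×24.8) = 0.8921, so
t_c = ln(6.460 × 0.8921) / 0.7480 = 1.751 / 0.7480 = 2.342 d.
L(t_c) = L₀ e^(−k_1 t_c) = 24.8 × 0.7256 = 17.99 mg/L, and at the critical point k_a D_c = k_1 L, so D_c = (0.137/0.885) × 17.99 = 2.786 mg/L.
Minimum DO = C_s − D_c = 9.99 − 2.786 = 7.204 mg/L.
x_c = v t_c = 0.884 m/s × 2.342 d × 86400 s/d = 178800 m ≈ 179 km.

t_c ≈ 2.34 d; D_c ≈ 2.79 mg/L; min DO ≈ 7.20 mg/L; x_c ≈ 179 km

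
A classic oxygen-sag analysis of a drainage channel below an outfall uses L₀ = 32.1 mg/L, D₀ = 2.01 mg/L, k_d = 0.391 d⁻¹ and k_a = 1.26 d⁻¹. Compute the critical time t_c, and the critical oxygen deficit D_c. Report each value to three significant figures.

t_c ≈ 1.17 d; D_c ≈ 6.29 mg/L

With k_a/k_d = 3.223 and 1 − D₀(k_a−k_d)/(k_d L₀) = 0.8608,
t_c = ln(3.223 × 0.8608) / (1.26 − 0.391) = ln(2.774) / 0.8690 = 1.020/0.8690 = 1.174 d.
L(t_c) = L₀ e^(−k_d t_c) = 32.1 × 0.6319 = 20.28 mg/L, and at the critical point k_a D_c = k_d L, so D_c = (0.391/1.26) × 20.28 = 6.294 mg/L.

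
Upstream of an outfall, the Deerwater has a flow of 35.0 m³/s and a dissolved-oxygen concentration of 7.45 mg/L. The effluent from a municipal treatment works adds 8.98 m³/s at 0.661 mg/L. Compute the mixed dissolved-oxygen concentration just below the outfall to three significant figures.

Flow-weighted mixing: C = (Q_r C_r + Q_w C_w)/(Q_r + Q_w)
= (35.0×7.45 + 8.98×0.661)/(35.0 + 8.98) = 266.7/43.98 = 6.064 mg/L.

6.06 mg/L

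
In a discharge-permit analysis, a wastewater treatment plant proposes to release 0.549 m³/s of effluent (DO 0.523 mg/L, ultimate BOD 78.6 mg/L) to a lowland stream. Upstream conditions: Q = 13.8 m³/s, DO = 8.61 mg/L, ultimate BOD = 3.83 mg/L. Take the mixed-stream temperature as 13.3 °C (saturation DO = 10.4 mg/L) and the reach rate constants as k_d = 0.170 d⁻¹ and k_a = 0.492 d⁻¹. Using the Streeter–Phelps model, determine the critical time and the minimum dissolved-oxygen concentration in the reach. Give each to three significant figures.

Mixed DO = (13.8×8.61 + 0.549×0.523)/(13.8+0.549) = 119.1/14.35 = 8.301 mg/L.
Mixed L₀ = (13.8×3.83 + 0.549×78.6)/(14.35) = 96.01/14.35 = 6.691 mg/L.
Initial deficit D₀ = C_s − DO₀ = 10.4 − 8.301 = 2.099 mg/L.
t_c = (1/0.3220) ln[(0.492/0.170)(1 − 2.099×0.3220/(0.170×6.691))] = 3.106 × ln(1.174) = 0.4983 d.
D_c = (0.170/0.492) × 6.691 × e^(−0.170×0.4983) = 0.3455 × 6.691 × 0.9188 = 2.124 mg/L.
Minimum DO = 10.4 − 2.124 = 8.276 mg/L.

t_c ≈ 0.498 d; minimum DO ≈ 8.28 mg/L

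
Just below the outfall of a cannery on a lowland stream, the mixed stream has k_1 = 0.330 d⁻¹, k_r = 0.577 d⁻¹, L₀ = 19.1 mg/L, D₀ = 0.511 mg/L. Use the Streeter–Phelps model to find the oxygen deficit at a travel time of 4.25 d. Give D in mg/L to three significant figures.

k_1 L₀/(k_r−k_1) = 0.330×19.1/(0.577−0.330) = 6.303/0.2470 = 25.52 mg/L.
e^(−k_1 t) = e^(−0.330×4.250) = 0.2460; e^(−k_r t) = e^(−0.577×4.250) = 0.08610.
D = 25.52 × (0.2460 − 0.08610) + 0.511 × 0.08610 = 4.080 + 0.04400 = 4.124 mg/L.

D ≈ 4.12 mg/L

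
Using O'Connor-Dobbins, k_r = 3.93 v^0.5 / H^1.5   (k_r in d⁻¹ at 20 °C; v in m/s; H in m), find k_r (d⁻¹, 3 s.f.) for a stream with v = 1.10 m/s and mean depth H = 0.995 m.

k_r ≈ 4.15 d⁻¹

k_r = 3.93 × 1.10^0.5 / 0.995^1.5 = 3.93 × 1.049 / 0.9925 = 4.153 d⁻¹.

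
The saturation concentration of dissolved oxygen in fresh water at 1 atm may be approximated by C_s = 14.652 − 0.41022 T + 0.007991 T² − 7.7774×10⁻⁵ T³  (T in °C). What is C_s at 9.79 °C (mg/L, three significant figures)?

C_s ≈ 11.3 mg/L

C_s = 14.652 − 0.41022×9.79 + 0.007991×9.79² − 7.7774×10⁻⁵×9.79³ = 11.33 mg/L.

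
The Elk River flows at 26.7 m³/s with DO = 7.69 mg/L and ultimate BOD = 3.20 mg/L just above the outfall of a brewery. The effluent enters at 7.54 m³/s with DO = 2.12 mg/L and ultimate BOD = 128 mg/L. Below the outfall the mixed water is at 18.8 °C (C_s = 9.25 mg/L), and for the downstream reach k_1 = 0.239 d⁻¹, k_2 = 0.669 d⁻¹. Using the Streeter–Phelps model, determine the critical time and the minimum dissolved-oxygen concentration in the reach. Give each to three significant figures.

Mixed DO = (26.7×7.69 + 7.54×2.12)/(26.7+7.54) = 221.3/34.24 = 6.463 mg/L.
Mixed L₀ = (26.7×3.20 + 7.54×128)/(34.24) = 1051/34.24 = 30.68 mg/L.
Initial deficit D₀ = C_s − DO₀ = 9.25 − 6.463 = 2.787 mg/L.
t_c = (1/0.4300) ln[(0.669/0.239)(1 − 2.787×0.4300/(0.239×30.68))] = 2.326 × ln(2.342) = 1.979 d.
D_c = (0.239/0.669) × 30.68 × e^(−0.239×1.979) = 0.3572 × 30.68 × 0.6232 = 6.831 mg/L.
Minimum DO = 9.25 − 6.831 = 2.419 mg/L.

t_c ≈ 1.98 d; minimum DO ≈ 2.42 mg/L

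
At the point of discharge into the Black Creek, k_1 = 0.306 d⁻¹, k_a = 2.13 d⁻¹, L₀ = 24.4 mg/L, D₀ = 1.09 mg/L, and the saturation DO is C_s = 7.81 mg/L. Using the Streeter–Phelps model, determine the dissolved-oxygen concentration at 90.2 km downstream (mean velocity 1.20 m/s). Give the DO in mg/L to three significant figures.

DO ≈ 5.14 mg/L

Travel time t = x/v = 90.2 km / (1.20 m/s) = 90200 m / 1.20 m/s = 75170 s = 0.8700 d.
k_1 L₀/(k_a−k_1) = 0.306×24.4/(2.13−0.306) = 7.466/1.824 = 4.093 mg/L.
e^(−k_1 t) = e^(−0.306×0.8700) = 0.7663; e^(−k_a t) = e^(−2.13×0.8700) = 0.1568.
D = 4.093 × (0.7663 − 0.1568) + 1.09 × 0.1568 = 2.495 + 0.1709 = 2.666 mg/L.
DO = C_s − D = 7.81 − 2.666 = 5.144 mg/L.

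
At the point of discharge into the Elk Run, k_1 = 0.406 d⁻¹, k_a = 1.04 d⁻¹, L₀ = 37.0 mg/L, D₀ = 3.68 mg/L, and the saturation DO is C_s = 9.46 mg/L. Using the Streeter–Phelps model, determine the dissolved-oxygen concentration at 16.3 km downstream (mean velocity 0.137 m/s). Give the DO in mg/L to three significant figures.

Travel time t = x/v = 16.3 km / (0.137 m/s) = 16300 m / 0.137 m/s = 119000 s = 1.377 d.
k_1 L₀/(k_a−k_1) = 0.406×37.0/(1.04−0.406) = 15.02/0.6340 = 23.69 mg/L.
e^(−k_1 t) = e^(−0.406×1.377) = 0.5717; e^(−k_a t) = e^(−1.04×1.377) = 0.2388.
D = 23.69 × (0.5717 − 0.2388) + 3.68 × 0.2388 = 7.889 + 0.8788 = 8.767 mg/L.
DO = C_s − D = 9.46 − 8.767 = 0.6927 mg/L.

DO ≈ 0.693 mg/L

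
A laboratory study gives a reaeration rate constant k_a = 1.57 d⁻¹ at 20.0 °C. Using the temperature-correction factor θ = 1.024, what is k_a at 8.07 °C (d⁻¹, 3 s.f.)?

k_a(T₂) = k_a(T₁) · θ^(T₂−T₁) = 1.57 × 1.024^(8.07−20.0)
= 1.57 × 1.024^-11.9 = 1.57 × 0.7536 = 1.183 d⁻¹.

k_a ≈ 1.18 d⁻¹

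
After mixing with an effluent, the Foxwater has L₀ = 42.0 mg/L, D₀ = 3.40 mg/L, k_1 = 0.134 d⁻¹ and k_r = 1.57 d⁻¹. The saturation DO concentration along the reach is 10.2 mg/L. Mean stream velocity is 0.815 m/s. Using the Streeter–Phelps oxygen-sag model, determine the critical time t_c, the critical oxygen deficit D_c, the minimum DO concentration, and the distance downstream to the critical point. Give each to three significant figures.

With k_r/k_1 = 11.72 and 1 − D₀(k_r−k_1)/(k_1 L₀) = 0.1325,
t_c = ln(11.72 × 0.1325) / (1.57 − 0.134) = ln(1.552) / 1.436 = 0.4397/1.436 = 0.3062 d.
D_c = (k_1/k_r) L₀ e^(−k_1 t_c) = (0.134/1.57) × 42.0 × e^(−0.134×0.3062) = 0.08535 × 42.0 × 0.9598 = 3.441 mg/L.
Minimum DO = C_s − D_c = 10.2 − 3.441 = 6.759 mg/L.
x_c = v t_c = 0.815 m/s × 0.3062 d × 86400 s/d = 21560 m ≈ 21.6 km.

t_c ≈ 0.306 d; D_c ≈ 3.44 mg/L; min DO ≈ 6.76 mg/L; x_c ≈ 21.6 km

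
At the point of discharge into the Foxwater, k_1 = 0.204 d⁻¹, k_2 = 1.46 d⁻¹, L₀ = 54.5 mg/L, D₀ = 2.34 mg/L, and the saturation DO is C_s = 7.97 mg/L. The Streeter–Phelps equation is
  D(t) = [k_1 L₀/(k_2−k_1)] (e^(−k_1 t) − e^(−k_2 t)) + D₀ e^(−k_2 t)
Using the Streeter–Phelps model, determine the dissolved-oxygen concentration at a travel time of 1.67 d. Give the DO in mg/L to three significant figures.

DO ≈ 2.24 mg/L

k_1 L₀/(k_2−k_1) = 0.204×54.5/(1.46−0.204) = 11.12/1.256 = 8.852 mg/L.
e^(−k_1 t) = e^(−0.204×1.670) = 0.7113; e^(−k_2 t) = e^(−1.46×1.670) = 0.08732.
D = 8.852 × (0.7113 − 0.08732) + 2.34 × 0.08732 = 5.523 + 0.2043 = 5.728 mg/L.
DO = C_s − D = 7.97 − 5.728 = 2.242 mg/L.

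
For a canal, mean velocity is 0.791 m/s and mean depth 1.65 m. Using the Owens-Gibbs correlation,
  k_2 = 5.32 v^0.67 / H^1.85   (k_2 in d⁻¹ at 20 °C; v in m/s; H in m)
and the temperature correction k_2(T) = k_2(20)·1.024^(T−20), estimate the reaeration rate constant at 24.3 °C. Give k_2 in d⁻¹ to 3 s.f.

k_2(20) = 5.32 × 0.791^0.67 / 1.65^1.85 = 5.32 × 0.8546 / 2.525 = 1.800 d⁻¹.
k_2(24.3) = 1.800 × 1.024^(24.3−20) = 1.800 × 1.107 = 1.994 d⁻¹.

k_2 ≈ 1.99 d⁻¹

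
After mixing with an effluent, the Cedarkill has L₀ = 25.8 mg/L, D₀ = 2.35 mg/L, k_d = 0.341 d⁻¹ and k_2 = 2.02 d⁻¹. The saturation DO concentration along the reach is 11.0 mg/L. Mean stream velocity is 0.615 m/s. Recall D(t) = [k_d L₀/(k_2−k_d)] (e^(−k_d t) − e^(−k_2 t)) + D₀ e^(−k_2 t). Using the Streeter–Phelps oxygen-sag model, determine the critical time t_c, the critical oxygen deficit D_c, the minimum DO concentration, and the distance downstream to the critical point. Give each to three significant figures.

At the critical point dD/dt = 0, so k_d L₀ e^(−k_d t) = k_2 D. Substituting D(t) from the Streeter–Phelps equation and solving for t gives
t_c = ln[(k_2/k_d)(1 − D₀(k_2−k_d)/(k_d L₀))] / (k_2−k_d).
Here k_2−k_d = 1.679 d⁻¹ and 1 − D₀(k_2−k_d)/(k_d L₀) = 1 − 2.35×1.679/(0.341×25.8) = 0.5515, so
t_c = ln(5.924 × 0.5515) / 1.679 = 1.184 / 1.679 = 0.7051 d.
D_c = (k_d/k_2) L₀ e^(−k_d t_c) = (0.341/2.02) × 25.8 × e^(−0.341×0.7051) = 0.1688 × 25.8 × 0.7863 = 3.425 mg/L.
Minimum DO = C_s − D_c = 11.0 − 3.425 = 7.575 mg/L.
x_c = v t_c = 0.615 m/s × 0.7051 d × 86400 s/d = 37470 m ≈ 37.5 km.

t_c ≈ 0.705 d; D_c ≈ 3.42 mg/L; min DO ≈ 7.58 mg/L; x_c ≈ 37.5 km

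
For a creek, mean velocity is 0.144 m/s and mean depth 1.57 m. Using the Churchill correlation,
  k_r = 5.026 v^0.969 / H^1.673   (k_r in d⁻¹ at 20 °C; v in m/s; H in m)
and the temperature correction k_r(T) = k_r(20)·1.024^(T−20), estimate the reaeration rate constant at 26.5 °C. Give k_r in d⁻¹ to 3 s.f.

k_r ≈ 0.422 d⁻¹

k_r(20) = 5.026 × 0.144^0.969 / 1.57^1.673 = 5.026 × 0.1529 / 2.127 = 0.3614 d⁻¹.
k_r(26.5) = 0.3614 × 1.024^(26.5−20) = 0.3614 × 1.167 = 0.4216 d⁻¹.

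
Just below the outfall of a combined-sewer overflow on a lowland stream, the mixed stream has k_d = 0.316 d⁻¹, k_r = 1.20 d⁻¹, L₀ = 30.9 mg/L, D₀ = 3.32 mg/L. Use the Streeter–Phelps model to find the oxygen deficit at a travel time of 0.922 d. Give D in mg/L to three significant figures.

D ≈ 5.70 mg/L

k_d L₀/(k_r−k_d) = 0.316×30.9/(1.20−0.316) = 9.764/0.8840 = 11.05 mg/L.
e^(−k_d t) = e^(−0.316×0.9220) = 0.7473; e^(−k_r t) = e^(−1.20×0.9220) = 0.3307.
D = 11.05 × (0.7473 − 0.3307) + 3.32 × 0.3307 = 4.601 + 1.098 = 5.699 mg/L.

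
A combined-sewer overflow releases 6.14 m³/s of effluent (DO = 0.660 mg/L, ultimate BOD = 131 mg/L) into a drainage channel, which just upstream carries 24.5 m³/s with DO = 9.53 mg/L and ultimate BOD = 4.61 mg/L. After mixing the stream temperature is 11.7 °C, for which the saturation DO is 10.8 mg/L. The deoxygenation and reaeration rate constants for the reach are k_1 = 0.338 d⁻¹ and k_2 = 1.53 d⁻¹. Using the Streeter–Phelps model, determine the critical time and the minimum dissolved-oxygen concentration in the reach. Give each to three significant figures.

Mixed DO = (24.5×9.53 + 6.14×0.660)/(24.5+6.14) = 237.5/30.64 = 7.753 mg/L.
Mixed L₀ = (24.5×4.61 + 6.14×131)/(30.64) = 917.3/30.64 = 29.94 mg/L.
Initial deficit D₀ = C_s − DO₀ = 10.8 − 7.753 = 3.047 mg/L.
t_c = (1/1.192) ln[(1.53/0.338)(1 − 3.047×1.192/(0.338×29.94))] = 0.8389 × ln(2.902) = 0.8937 d.
D_c = (0.338/1.53) × 29.94 × e^(−0.338×0.8937) = 0.2209 × 29.94 × 0.7393 = 4.889 mg/L.
Minimum DO = 10.8 − 4.889 = 5.911 mg/L.

t_c ≈ 0.894 d; minimum DO ≈ 5.91 mg/L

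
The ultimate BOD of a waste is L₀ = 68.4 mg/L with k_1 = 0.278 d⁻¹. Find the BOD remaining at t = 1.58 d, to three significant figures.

L ≈ 44.1 mg/L

L_t = L₀ e^(−k_1 t) = 68.4 × e^(−0.278×1.58) = 68.4 × 0.6445 = 44.09 mg/L.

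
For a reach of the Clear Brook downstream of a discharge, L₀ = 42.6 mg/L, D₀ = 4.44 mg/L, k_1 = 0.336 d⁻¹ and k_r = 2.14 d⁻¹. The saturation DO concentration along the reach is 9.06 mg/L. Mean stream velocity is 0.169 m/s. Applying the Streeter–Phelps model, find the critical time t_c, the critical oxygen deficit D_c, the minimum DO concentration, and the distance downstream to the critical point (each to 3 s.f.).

At the critical point dD/dt = 0, so k_1 L₀ e^(−k_1 t) = k_r D. Substituting D(t) from the Streeter–Phelps equation and solving for t gives
t_c = ln[(k_r/k_1)(1 − D₀(k_r−k_1)/(k_1 L₀))] / (k_r−k_1).
Here k_r−k_1 = 1.804 d⁻¹ and 1 − D₀(k_r−k_1)/(k_1 L₀) = 1 − 4.44×1.804/(0.336×42.6) = 0.4404, so
t_c = ln(6.369 × 0.4404) / 1.804 = 1.031 / 1.804 = 0.5717 d.
L(t_c) = L₀ e^(−k_1 t_c) = 42.6 × 0.8252 = 35.15 mg/L, and at the critical point k_r D_c = k_1 L, so D_c = (0.336/2.14) × 35.15 = 5.520 mg/L.
Minimum DO = C_s − D_c = 9.06 − 5.520 = 3.540 mg/L.
x_c = v t_c = 0.169 m/s × 0.5717 d × 86400 s/d = 8348 m ≈ 8.35 km.

t_c ≈ 0.572 d; D_c ≈ 5.52 mg/L; min DO ≈ 3.54 mg/L; x_c ≈ 8.35 km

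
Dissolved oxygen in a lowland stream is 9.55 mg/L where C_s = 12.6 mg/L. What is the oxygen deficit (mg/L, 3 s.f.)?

D = C_s − C = 12.6 − 9.55 = 3.05 mg/L.

D ≈ 3.05 mg/L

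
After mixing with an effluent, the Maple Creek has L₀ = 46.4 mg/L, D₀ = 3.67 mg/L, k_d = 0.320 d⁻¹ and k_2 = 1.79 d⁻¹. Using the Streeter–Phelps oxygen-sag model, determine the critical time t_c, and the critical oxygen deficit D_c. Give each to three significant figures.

t_c ≈ 0.864 d; D_c ≈ 6.29 mg/L

t_c = [1/(k_2−k_d)] ln[(k_2/k_d)(1 − D₀(k_2−k_d)/(k_d L₀))]
= [1/(1.79−0.320)] ln[(1.79/0.320)(1 − 3.67×1.470/(0.320×46.4))]
= (1/1.470) ln[5.594 × 0.6367] = 0.6803 × ln(3.561) = 0.6803 × 1.270 = 0.8640 d.
L(t_c) = L₀ e^(−k_d t_c) = 46.4 × 0.7584 = 35.19 mg/L, and at the critical point k_2 D_c = k_d L, so D_c = (0.320/1.79) × 35.19 = 6.291 mg/L.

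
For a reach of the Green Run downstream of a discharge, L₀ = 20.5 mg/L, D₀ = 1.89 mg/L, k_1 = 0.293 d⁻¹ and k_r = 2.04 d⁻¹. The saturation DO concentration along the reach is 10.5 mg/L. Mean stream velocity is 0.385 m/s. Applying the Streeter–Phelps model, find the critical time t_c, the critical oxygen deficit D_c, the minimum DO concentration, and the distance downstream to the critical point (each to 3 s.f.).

t_c ≈ 0.654 d; D_c ≈ 2.43 mg/L; min DO ≈ 8.07 mg/L; x_c ≈ 21.8 km

At the critical point dD/dt = 0, so k_1 L₀ e^(−k_1 t) = k_r D. Substituting D(t) from the Streeter–Phelps equation and solving for t gives
t_c = ln[(k_r/k_1)(1 − D₀(k_r−k_1)/(k_1 L₀))] / (k_r−k_1).
Here k_r−k_1 = 1.747 d⁻¹ and 1 − D₀(k_r−k_1)/(k_1 L₀) = 1 − 1.89×1.747/(0.293×20.5) = 0.4503, so
t_c = ln(6.962 × 0.4503) / 1.747 = 1.143 / 1.747 = 0.6541 d.
D_c = (k_1/k_r) L₀ e^(−k_1 t_c) = (0.293/2.04) × 20.5 × e^(−0.293×0.6541) = 0.1436 × 20.5 × 0.8256 = 2.431 mg/L.
Minimum DO = C_s − D_c = 10.5 − 2.431 = 8.069 mg/L.
x_c = v t_c = 0.385 m/s × 0.6541 d × 86400 s/d = 21760 m ≈ 21.8 km.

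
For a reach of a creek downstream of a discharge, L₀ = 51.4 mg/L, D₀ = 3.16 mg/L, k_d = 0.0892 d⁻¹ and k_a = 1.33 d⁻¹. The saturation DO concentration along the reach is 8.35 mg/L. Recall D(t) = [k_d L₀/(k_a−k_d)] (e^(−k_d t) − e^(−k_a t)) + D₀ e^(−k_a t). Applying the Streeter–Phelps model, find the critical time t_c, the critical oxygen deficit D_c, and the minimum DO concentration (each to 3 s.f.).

t_c ≈ 0.620 d; D_c ≈ 3.26 mg/L; min DO ≈ 5.09 mg/L

t_c = [1/(k_a−k_d)] ln[(k_a/k_d)(1 − D₀(k_a−k_d)/(k_d L₀))]
= [1/(1.33−0.0892)] ln[(1.33/0.0892)(1 − 3.16×1.241/(0.0892×51.4))]
= (1/1.241) ln[14.91 × 0.1448] = 0.8059 × ln(2.159) = 0.8059 × 0.7697 = 0.6204 d.
L(t_c) = L₀ e^(−k_d t_c) = 51.4 × 0.9462 = 48.63 mg/L, and at the critical point k_a D_c = k_d L, so D_c = (0.0892/1.33) × 48.63 = 3.262 mg/L.
Minimum DO = C_s − D_c = 8.35 − 3.262 = 5.088 mg/L.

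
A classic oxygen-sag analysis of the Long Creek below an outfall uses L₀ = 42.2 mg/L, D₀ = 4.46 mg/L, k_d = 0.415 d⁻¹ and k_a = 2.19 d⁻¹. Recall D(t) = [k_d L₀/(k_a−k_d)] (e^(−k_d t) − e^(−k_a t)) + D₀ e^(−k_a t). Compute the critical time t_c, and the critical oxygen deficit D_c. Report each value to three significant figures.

t_c = [1/(k_a−k_d)] ln[(k_a/k_d)(1 − D₀(k_a−k_d)/(k_d L₀))]
= [1/(2.19−0.415)] ln[(2.19/0.415)(1 − 4.46×1.775/(0.415×42.2))]
= (1/1.775) ln[5.277 × 0.5480] = 0.5634 × ln(2.892) = 0.5634 × 1.062 = 0.5982 d.
L(t_c) = L₀ e^(−k_d t_c) = 42.2 × 0.7802 = 32.92 mg/L, and at the critical point k_a D_c = k_d L, so D_c = (0.415/2.19) × 32.92 = 6.239 mg/L.

t_c ≈ 0.598 d; D_c ≈ 6.24 mg/L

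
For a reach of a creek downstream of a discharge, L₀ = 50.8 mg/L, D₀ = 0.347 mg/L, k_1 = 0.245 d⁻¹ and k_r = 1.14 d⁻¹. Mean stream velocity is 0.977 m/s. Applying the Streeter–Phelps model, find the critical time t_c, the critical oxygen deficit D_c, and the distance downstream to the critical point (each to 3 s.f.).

t_c ≈ 1.69 d; D_c ≈ 7.22 mg/L; x_c ≈ 143 km

At the critical point dD/dt = 0, so k_1 L₀ e^(−k_1 t) = k_r D. Substituting D(t) from the Streeter–Phelps equation and solving for t gives
t_c = ln[(k_r/k_1)(1 − D₀(k_r−k_1)/(k_1 L₀))] / (k_r−k_1).
Here k_r−k_1 = 0.8950 d⁻¹ and 1 − D₀(k_r−k_1)/(k_1 L₀) = 1 − 0.347×0.8950/(0.245×50.8) = 0.9750, so
t_c = ln(4.653 × 0.9750) / 0.8950 = 1.512 / 0.8950 = 1.690 d.
L(t_c) = L₀ e^(−k_1 t_c) = 50.8 × 0.6610 = 33.58 mg/L, and at the critical point k_r D_c = k_1 L, so D_c = (0.245/1.14) × 33.58 = 7.217 mg/L.
x_c = v t_c = 0.977 m/s × 1.690 d × 86400 s/d = 142600 m ≈ 143 km.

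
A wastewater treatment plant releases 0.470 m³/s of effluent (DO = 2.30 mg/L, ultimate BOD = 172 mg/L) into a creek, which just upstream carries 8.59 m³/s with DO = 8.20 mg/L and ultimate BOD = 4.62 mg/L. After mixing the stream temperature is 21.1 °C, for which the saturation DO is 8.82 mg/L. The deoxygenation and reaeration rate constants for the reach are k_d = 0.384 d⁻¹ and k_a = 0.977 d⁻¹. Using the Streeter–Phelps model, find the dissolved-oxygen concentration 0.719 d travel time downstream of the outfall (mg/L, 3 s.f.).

Mixed DO = (8.59×8.20 + 0.470×2.30)/(8.59+0.470) = 71.52/9.060 = 7.894 mg/L.
Mixed L₀ = (8.59×4.62 + 0.470×172)/(9.060) = 120.5/9.060 = 13.30 mg/L.
Initial deficit D₀ = C_s − DO₀ = 8.82 − 7.894 = 0.9261 mg/L.
D(0.719) = [0.384×13.30/(0.977−0.384)](e^(−0.384×0.719) − e^(−0.977×0.719)) + 0.9261 e^(−0.977×0.719)
= 8.614 × (0.7587 − 0.4954) + 0.9261 × 0.4954 = 2.728 mg/L.
DO = 8.82 − 2.728 = 6.092 mg/L.

DO ≈ 6.09 mg/L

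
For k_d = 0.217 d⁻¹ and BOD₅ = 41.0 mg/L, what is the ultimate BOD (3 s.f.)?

BOD₅ = L₀(1 − e^(−5k_d)) ⇒ L₀ = BOD₅ / (1 − e^(−5×0.217))
= 41.0 / (1 − 0.3379) = 41.0 / 0.6621 = 61.92 mg/L.

L₀ ≈ 61.9 mg/L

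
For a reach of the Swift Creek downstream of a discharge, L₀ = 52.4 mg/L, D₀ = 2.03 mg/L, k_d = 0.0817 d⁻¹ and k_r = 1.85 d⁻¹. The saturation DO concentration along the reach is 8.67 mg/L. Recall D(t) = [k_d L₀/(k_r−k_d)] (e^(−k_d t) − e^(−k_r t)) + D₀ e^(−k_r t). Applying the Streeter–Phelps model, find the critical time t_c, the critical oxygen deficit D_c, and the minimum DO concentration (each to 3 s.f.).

At the critical point dD/dt = 0, so k_d L₀ e^(−k_d t) = k_r D. Substituting D(t) from the Streeter–Phelps equation and solving for t gives
t_c = ln[(k_r/k_d)(1 − D₀(k_r−k_d)/(k_d L₀))] / (k_r−k_d).
Here k_r−k_d = 1.768 d⁻¹ and 1 − D₀(k_r−k_d)/(k_d L₀) = 1 − 2.03×1.768/(0.0817×52.4) = 0.1615, so
t_c = ln(22.64 × 0.1615) / 1.768 = 1.297 / 1.768 = 0.7333 d.
L(t_c) = L₀ e^(−k_d t_c) = 52.4 × 0.9418 = 49.35 mg/L, and at the critical point k_r D_c = k_d L, so D_c = (0.0817/1.85) × 49.35 = 2.180 mg/L.
Minimum DO = C_s − D_c = 8.67 − 2.180 = 6.490 mg/L.

t_c ≈ 0.733 d; D_c ≈ 2.18 mg/L; min DO ≈ 6.49 mg/L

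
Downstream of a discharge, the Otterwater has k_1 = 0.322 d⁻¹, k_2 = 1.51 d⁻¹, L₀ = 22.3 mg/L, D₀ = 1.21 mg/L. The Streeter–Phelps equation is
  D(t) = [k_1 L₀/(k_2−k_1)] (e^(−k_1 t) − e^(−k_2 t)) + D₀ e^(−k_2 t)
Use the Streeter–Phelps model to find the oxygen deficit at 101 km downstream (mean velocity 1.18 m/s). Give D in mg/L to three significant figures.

D ≈ 3.31 mg/L

Travel time t = x/v = 101 km / (1.18 m/s) = 101000 m / 1.18 m/s = 85590 s = 0.9907 d.
k_1 L₀/(k_2−k_1) = 0.322×22.3/(1.51−0.322) = 7.181/1.188 = 6.044 mg/L.
e^(−k_1 t) = e^(−0.322×0.9907) = 0.7269; e^(−k_2 t) = e^(−1.51×0.9907) = 0.2240.
D = 6.044 × (0.7269 − 0.2240) + 1.21 × 0.2240 = 3.039 + 0.2711 = 3.310 mg/L.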